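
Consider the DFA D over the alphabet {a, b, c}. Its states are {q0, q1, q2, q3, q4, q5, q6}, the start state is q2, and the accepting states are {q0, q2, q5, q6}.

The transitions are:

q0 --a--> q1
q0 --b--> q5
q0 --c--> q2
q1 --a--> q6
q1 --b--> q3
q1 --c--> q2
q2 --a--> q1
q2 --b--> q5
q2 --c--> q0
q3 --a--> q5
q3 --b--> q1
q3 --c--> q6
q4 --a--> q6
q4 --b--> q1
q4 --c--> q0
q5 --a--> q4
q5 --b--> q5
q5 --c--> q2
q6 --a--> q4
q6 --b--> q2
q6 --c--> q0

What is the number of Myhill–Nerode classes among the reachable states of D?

2

Every state is reachable, so we keep all 7.
Initial partition by acceptance: {q0,q2,q5,q6} | {q1,q3,q4}.
Stable partition: {q0,q2,q5,q6} | {q1,q3,q4} — 2 equivalence classes.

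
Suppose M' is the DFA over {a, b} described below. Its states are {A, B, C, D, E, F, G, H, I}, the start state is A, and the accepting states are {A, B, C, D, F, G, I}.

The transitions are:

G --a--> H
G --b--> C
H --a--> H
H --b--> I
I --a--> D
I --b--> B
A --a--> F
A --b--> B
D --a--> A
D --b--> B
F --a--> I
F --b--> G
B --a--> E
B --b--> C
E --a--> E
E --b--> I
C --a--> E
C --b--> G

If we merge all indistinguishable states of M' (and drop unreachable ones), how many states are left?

Every state is reachable, so we keep all 9.
Start with accepting vs non-accepting: {A,B,C,D,F,G,I} | {E,H}.
Split {A,B,C,D,F,G,I} by δ(·,a) → {A,D,F,I} and {B,C,G}.
No further refinement is possible. Final partition (3 blocks): {A,D,F,I} | {E,H} | {B,C,G}.

3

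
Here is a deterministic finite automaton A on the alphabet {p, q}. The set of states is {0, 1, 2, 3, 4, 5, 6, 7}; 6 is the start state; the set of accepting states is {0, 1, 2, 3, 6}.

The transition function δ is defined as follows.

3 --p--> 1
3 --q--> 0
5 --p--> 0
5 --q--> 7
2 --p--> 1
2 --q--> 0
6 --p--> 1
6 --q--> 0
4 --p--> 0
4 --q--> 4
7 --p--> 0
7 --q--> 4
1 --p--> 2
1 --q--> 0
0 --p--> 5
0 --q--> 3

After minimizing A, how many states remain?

Initial partition by acceptance: {0,1,2,3,6} | {4,5,7}.
On input p, block {0,1,2,3,6} splits into {1,2,3,6} and {0}.
The partition is now stable with 3 blocks: {1,2,3,6} | {4,5,7} | {0}.

3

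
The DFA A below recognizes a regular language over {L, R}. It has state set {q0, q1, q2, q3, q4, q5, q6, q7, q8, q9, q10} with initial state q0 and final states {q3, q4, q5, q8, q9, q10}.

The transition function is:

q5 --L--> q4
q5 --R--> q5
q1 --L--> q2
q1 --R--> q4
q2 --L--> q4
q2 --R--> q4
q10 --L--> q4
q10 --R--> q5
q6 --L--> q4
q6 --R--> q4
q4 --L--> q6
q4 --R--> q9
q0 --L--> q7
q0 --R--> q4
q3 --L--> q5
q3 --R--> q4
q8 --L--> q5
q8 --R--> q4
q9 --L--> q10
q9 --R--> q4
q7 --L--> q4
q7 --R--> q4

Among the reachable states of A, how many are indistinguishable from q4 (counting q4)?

1

First remove the unreachable states {q1,q2,q3,q8}; 7 states remain.
Start with accepting vs non-accepting: {q4,q5,q9,q10} | {q0,q6,q7}.
On input L, block {q4,q5,q9,q10} splits into {q5,q9,q10} and {q4}.
Refine {q5,q9,q10} on symbol L: members go to different blocks, giving {q5,q10} and {q9}.
Split {q0,q6,q7} by δ(·,L) → {q6,q7} and {q0}.
No further refinement is possible. Final partition (5 blocks): {q5,q10} | {q6,q7} | {q4} | {q9} | {q0}.
State q4 belongs to the block {q4}, which has 1 states.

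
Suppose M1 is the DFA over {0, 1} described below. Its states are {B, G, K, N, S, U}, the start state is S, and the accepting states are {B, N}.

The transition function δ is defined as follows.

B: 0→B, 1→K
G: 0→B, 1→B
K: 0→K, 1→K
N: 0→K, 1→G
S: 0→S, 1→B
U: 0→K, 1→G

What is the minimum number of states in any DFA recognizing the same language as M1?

States {G,N,U} cannot be reached from the start state, so discard them.
Initial partition by acceptance: {B} | {K,S}.
Refine {K,S} on symbol 1: members go to different blocks, giving {K} and {S}.
Stable partition: {B} | {K} | {S} — 3 equivalence classes.

3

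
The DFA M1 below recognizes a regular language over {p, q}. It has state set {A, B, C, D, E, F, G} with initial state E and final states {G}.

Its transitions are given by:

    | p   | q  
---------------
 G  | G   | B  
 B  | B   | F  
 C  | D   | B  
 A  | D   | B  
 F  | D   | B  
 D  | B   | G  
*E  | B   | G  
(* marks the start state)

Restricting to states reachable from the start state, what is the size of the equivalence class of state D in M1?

2

States {A,C} cannot be reached from the start state, so discard them.
Initial partition by acceptance: {G} | {B,D,E,F}.
Split {B,D,E,F} by δ(·,q) → {B,F} and {D,E}.
On input p, block {B,F} splits into {B} and {F}.
Stable partition: {G} | {B} | {D,E} | {F} — 4 equivalence classes.
State D belongs to the block {D,E}, which has 2 states.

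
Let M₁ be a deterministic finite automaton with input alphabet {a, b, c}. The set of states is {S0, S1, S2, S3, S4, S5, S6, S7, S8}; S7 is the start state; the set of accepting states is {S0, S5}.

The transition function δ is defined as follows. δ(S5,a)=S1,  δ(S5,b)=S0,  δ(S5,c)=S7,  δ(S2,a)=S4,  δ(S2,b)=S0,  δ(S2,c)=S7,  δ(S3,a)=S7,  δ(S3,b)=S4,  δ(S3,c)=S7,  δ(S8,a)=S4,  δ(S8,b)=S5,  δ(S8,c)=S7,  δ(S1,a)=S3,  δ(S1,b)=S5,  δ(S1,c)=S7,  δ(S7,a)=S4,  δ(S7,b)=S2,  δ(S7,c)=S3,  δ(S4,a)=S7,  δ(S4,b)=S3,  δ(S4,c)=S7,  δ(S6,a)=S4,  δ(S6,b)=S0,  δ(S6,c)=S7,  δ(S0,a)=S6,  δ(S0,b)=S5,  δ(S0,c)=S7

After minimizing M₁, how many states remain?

4

First remove the unreachable states {S8}; 8 states remain.
Initial partition by acceptance: {S0,S5} | {S1,S2,S3,S4,S6,S7}.
On input b, block {S1,S2,S3,S4,S6,S7} splits into {S1,S2,S6} and {S3,S4,S7}.
Split {S3,S4,S7} by δ(·,b) → {S3,S4} and {S7}.
The partition is now stable with 4 blocks: {S0,S5} | {S1,S2,S6} | {S3,S4} | {S7}.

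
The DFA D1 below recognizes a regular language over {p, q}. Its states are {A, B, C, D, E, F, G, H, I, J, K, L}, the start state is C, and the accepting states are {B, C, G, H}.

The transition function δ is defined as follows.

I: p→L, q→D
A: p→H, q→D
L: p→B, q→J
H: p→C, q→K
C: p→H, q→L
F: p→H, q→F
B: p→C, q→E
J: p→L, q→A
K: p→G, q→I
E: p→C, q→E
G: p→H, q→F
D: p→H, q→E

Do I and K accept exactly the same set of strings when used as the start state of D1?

No

All states are reachable from the start state.
Initial partition by acceptance: {B,C,G,H} | {A,D,E,F,I,J,K,L}.
Refine {A,D,E,F,I,J,K,L} on symbol p: members go to different blocks, giving {A,D,E,F,K,L} and {I,J}.
Split {A,D,E,F,K,L} by δ(·,q) → {A,D,E,F} and {K,L}.
Refine {B,C,G,H} on symbol q: members go to different blocks, giving {B,G} and {C,H}.
Stable partition: {B,G} | {A,D,E,F} | {I,J} | {K,L} | {C,H} — 5 equivalence classes.
I and K end up in different blocks, so they are distinguishable. For instance, the string 'p' is accepted from only K.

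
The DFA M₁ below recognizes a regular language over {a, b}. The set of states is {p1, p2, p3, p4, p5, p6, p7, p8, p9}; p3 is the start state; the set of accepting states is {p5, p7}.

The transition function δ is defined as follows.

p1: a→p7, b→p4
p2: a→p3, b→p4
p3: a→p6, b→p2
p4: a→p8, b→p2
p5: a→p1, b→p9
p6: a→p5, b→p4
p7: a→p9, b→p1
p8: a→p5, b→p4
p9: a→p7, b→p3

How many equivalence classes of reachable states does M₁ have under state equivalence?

Initial partition by acceptance: {p5,p7} | {p1,p2,p3,p4,p6,p8,p9}.
On input a, block {p1,p2,p3,p4,p6,p8,p9} splits into {p1,p6,p8,p9} and {p2,p3,p4}.
Refine {p2,p3,p4} on symbol a: members go to different blocks, giving {p3,p4} and {p2}.
The partition is now stable with 4 blocks: {p5,p7} | {p1,p6,p8,p9} | {p3,p4} | {p2}.

4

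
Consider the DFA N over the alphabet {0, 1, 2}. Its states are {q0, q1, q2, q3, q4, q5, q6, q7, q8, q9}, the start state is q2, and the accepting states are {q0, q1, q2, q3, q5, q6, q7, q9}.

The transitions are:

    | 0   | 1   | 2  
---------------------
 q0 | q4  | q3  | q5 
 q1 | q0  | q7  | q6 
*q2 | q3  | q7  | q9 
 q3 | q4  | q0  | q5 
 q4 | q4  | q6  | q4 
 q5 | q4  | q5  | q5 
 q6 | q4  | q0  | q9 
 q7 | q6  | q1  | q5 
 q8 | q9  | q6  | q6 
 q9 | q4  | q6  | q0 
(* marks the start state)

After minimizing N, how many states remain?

Reachable states from the start: {q0,q1,q2,q3,q4,q5,q6,q7,q9}. Unreachable: {q8} — drop them.
Initial partition by acceptance: {q0,q1,q2,q3,q5,q6,q7,q9} | {q4}.
Refine {q0,q1,q2,q3,q5,q6,q7,q9} on symbol 0: members go to different blocks, giving {q0,q3,q5,q6,q9} and {q1,q2,q7}.
Stable partition: {q0,q3,q5,q6,q9} | {q4} | {q1,q2,q7} — 3 equivalence classes.

3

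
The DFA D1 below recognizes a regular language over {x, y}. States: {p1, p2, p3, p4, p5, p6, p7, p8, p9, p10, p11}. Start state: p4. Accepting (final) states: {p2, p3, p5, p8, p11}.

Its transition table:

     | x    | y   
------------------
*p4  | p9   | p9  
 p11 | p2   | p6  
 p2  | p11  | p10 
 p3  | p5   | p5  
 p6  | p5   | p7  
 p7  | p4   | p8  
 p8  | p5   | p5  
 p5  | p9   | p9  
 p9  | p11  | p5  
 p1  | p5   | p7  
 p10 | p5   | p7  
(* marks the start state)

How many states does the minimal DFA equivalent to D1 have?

7

Reachable states from the start: {p2,p4,p5,p6,p7,p8,p9,p10,p11}. Unreachable: {p1,p3} — drop them.
Start with accepting vs non-accepting: {p2,p5,p8,p11} | {p4,p6,p7,p9,p10}.
Split {p2,p5,p8,p11} by δ(·,x) → {p2,p8,p11} and {p5}.
Split {p2,p8,p11} by δ(·,x) → {p2,p11} and {p8}.
On input x, block {p4,p6,p7,p9,p10} splits into {p4,p7} and {p6,p10} and {p9}.
On input x, block {p4,p7} splits into {p4} and {p7}.
The partition is now stable with 7 blocks: {p2,p11} | {p4} | {p5} | {p8} | {p6,p10} | {p9} | {p7}.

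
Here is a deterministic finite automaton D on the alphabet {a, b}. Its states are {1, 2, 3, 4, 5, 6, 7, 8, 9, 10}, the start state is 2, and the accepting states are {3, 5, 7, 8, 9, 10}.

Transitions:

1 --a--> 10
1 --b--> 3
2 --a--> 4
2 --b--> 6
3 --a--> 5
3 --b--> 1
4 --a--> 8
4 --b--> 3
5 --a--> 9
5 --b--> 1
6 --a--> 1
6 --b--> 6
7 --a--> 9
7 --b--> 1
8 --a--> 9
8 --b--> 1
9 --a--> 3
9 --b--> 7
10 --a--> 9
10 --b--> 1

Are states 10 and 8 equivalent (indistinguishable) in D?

Yes

P0 = {3,5,7,8,9,10} | {1,2,4,6}.
On input b, block {3,5,7,8,9,10} splits into {3,5,7,8,10} and {9}.
On input a, block {3,5,7,8,10} splits into {5,7,8,10} and {3}.
Refine {1,2,4,6} on symbol a: members go to different blocks, giving {1,4} and {2,6}.
Stable partition: {5,7,8,10} | {1,4} | {9} | {3} | {2,6} — 5 equivalence classes.
10 and 8 lie in the same block of the stable partition, so they are equivalent — no string distinguishes them.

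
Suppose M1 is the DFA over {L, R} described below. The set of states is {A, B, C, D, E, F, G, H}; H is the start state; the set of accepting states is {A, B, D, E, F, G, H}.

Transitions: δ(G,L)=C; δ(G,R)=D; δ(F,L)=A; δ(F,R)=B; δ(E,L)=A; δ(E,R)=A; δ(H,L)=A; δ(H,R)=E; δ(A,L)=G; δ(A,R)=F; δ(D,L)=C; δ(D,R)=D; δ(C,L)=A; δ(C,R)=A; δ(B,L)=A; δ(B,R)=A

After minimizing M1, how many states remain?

Start with accepting vs non-accepting: {A,B,D,E,F,G,H} | {C}.
Split {A,B,D,E,F,G,H} by δ(·,L) → {A,B,E,F,H} and {D,G}.
Split {A,B,E,F,H} by δ(·,L) → {B,E,F,H} and {A}.
Refine {B,E,F,H} on symbol R: members go to different blocks, giving {B,E} and {F,H}.
Stable partition: {B,E} | {C} | {D,G} | {A} | {F,H} — 5 equivalence classes.

5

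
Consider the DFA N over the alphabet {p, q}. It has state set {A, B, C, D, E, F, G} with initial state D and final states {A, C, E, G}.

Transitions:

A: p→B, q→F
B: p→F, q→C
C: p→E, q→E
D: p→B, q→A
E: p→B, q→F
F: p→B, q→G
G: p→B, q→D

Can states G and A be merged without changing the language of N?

All states are reachable from the start state.
Start with accepting vs non-accepting: {A,C,E,G} | {B,D,F}.
Refine {A,C,E,G} on symbol p: members go to different blocks, giving {A,E,G} and {C}.
Refine {B,D,F} on symbol q: members go to different blocks, giving {D,F} and {B}.
The partition is now stable with 4 blocks: {A,E,G} | {D,F} | {C} | {B}.
G and A lie in the same block of the stable partition, so they are equivalent — no string distinguishes them.

Yes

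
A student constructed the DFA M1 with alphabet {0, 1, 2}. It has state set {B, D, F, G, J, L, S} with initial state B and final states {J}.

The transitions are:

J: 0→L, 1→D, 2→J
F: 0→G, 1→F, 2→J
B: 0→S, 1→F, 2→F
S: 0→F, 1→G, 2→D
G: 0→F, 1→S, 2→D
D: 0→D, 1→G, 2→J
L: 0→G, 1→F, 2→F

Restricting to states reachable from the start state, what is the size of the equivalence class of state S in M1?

2

Every state is reachable, so we keep all 7.
P0 = {J} | {B,D,F,G,L,S}.
On input 2, block {B,D,F,G,L,S} splits into {B,G,L,S} and {D,F}.
Refine {B,G,L,S} on symbol 0: members go to different blocks, giving {G,S} and {B,L}.
Refine {D,F} on symbol 0: members go to different blocks, giving {D} and {F}.
The partition is now stable with 5 blocks: {J} | {G,S} | {D} | {B,L} | {F}.
The equivalence class containing S is {G,S}, of size 2.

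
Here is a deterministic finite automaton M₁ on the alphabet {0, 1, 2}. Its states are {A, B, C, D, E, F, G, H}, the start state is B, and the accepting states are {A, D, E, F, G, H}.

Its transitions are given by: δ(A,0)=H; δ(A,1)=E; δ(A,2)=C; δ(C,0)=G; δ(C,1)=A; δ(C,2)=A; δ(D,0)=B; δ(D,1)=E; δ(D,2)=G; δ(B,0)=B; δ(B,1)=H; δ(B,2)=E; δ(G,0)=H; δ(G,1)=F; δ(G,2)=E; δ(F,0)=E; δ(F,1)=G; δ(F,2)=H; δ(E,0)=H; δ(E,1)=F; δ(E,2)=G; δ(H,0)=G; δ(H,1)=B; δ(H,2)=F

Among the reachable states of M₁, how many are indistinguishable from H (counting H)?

1

Reachable states from the start: {B,E,F,G,H}. Unreachable: {A,C,D} — drop them.
P0 = {E,F,G,H} | {B}.
Refine {E,F,G,H} on symbol 1: members go to different blocks, giving {E,F,G} and {H}.
Split {E,F,G} by δ(·,0) → {E,G} and {F}.
The partition is now stable with 4 blocks: {E,G} | {B} | {H} | {F}.
State H belongs to the block {H}, which has 1 states.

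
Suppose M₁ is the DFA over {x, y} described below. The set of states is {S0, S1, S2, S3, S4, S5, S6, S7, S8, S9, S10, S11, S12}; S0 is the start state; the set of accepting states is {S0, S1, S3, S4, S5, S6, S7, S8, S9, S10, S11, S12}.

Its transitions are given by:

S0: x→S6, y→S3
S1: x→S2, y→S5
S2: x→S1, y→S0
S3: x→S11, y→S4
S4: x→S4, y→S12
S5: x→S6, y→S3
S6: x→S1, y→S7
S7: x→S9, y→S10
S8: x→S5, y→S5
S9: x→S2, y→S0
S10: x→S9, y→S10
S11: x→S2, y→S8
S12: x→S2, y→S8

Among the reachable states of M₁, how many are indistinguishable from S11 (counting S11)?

Every state is reachable, so we keep all 13.
Start with accepting vs non-accepting: {S0,S1,S3,S4,S5,S6,S7,S8,S9,S10,S11,S12} | {S2}.
Refine {S0,S1,S3,S4,S5,S6,S7,S8,S9,S10,S11,S12} on symbol x: members go to different blocks, giving {S0,S3,S4,S5,S6,S7,S8,S10} and {S1,S9,S11,S12}.
On input x, block {S0,S3,S4,S5,S6,S7,S8,S10} splits into {S0,S4,S5,S8} and {S3,S6,S7,S10}.
On input x, block {S0,S4,S5,S8} splits into {S0,S5} and {S4,S8}.
On input y, block {S1,S9,S11,S12} splits into {S1,S9} and {S11,S12}.
Split {S3,S6,S7,S10} by δ(·,x) → {S6,S7,S10} and {S3}.
Split {S4,S8} by δ(·,x) → {S4} and {S8}.
The partition is now stable with 8 blocks: {S0,S5} | {S2} | {S1,S9} | {S6,S7,S10} | {S4} | {S11,S12} | {S3} | {S8}.
The equivalence class containing S11 is {S11,S12}, of size 2.

2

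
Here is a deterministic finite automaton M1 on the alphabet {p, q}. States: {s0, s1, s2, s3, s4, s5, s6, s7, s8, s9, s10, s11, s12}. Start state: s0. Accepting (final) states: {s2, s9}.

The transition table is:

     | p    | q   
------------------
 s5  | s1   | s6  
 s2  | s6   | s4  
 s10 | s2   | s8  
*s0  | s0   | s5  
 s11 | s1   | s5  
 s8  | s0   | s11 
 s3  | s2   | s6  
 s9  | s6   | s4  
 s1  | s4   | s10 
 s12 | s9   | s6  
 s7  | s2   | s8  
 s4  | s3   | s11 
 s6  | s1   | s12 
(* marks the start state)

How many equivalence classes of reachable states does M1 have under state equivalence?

Reachable states from the start: {s0,s1,s2,s3,s4,s5,s6,s8,s9,s10,s11,s12}. Unreachable: {s7} — drop them.
P0 = {s2,s9} | {s0,s1,s3,s4,s5,s6,s8,s10,s11,s12}.
Refine {s0,s1,s3,s4,s5,s6,s8,s10,s11,s12} on symbol p: members go to different blocks, giving {s0,s1,s4,s5,s6,s8,s11} and {s3,s10,s12}.
Refine {s0,s1,s4,s5,s6,s8,s11} on symbol p: members go to different blocks, giving {s0,s1,s5,s6,s8,s11} and {s4}.
Split {s0,s1,s5,s6,s8,s11} by δ(·,p) → {s0,s5,s6,s8,s11} and {s1}.
Split {s0,s5,s6,s8,s11} by δ(·,p) → {s5,s6,s11} and {s0,s8}.
On input q, block {s5,s6,s11} splits into {s5,s11} and {s6}.
Refine {s5,s11} on symbol q: members go to different blocks, giving {s5} and {s11}.
Refine {s3,s10,s12} on symbol q: members go to different blocks, giving {s3,s12} and {s10}.
Refine {s0,s8} on symbol q: members go to different blocks, giving {s0} and {s8}.
No further refinement is possible. Final partition (10 blocks): {s2,s9} | {s5} | {s3,s12} | {s4} | {s1} | {s0} | {s6} | {s11} | {s10} | {s8}.

10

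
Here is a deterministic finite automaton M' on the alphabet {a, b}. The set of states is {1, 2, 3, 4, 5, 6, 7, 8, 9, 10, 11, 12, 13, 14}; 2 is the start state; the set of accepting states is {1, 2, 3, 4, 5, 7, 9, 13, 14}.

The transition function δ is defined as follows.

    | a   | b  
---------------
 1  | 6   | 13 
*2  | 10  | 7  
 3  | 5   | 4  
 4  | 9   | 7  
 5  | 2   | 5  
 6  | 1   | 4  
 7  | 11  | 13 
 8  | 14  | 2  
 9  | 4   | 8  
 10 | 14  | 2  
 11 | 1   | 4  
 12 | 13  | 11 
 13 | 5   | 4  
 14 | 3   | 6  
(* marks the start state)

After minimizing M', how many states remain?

9

States {12} cannot be reached from the start state, so discard them.
P0 = {1,2,3,4,5,7,9,13,14} | {6,8,10,11}.
Refine {1,2,3,4,5,7,9,13,14} on symbol a: members go to different blocks, giving {3,4,5,9,13,14} and {1,2,7}.
Split {3,4,5,9,13,14} by δ(·,a) → {3,4,9,13,14} and {5}.
On input a, block {3,4,9,13,14} splits into {4,9,14} and {3,13}.
On input a, block {4,9,14} splits into {4,9} and {14}.
Split {4,9} by δ(·,b) → {4} and {9}.
On input a, block {6,8,10,11} splits into {6,11} and {8,10}.
Split {1,2,7} by δ(·,a) → {1,7} and {2}.
The partition is now stable with 9 blocks: {4} | {6,11} | {1,7} | {5} | {3,13} | {14} | {9} | {8,10} | {2}.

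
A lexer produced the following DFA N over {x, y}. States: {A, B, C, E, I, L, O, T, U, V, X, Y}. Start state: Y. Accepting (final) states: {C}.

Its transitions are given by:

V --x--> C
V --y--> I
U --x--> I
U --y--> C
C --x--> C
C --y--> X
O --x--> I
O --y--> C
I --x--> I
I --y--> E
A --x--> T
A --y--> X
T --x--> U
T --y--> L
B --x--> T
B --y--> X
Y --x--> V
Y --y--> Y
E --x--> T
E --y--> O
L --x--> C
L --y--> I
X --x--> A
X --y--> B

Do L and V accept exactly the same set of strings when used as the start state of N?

Yes

Start with accepting vs non-accepting: {C} | {A,B,E,I,L,O,T,U,V,X,Y}.
On input x, block {A,B,E,I,L,O,T,U,V,X,Y} splits into {A,B,E,I,O,T,U,X,Y} and {L,V}.
Refine {A,B,E,I,O,T,U,X,Y} on symbol x: members go to different blocks, giving {A,B,E,I,O,T,U,X} and {Y}.
On input y, block {A,B,E,I,O,T,U,X} splits into {A,B,E,I,X} and {O,U} and {T}.
Split {A,B,E,I,X} by δ(·,x) → {A,B,E} and {I,X}.
Refine {A,B,E} on symbol y: members go to different blocks, giving {A,B} and {E}.
On input x, block {I,X} splits into {I} and {X}.
The partition is now stable with 9 blocks: {C} | {A,B} | {L,V} | {Y} | {O,U} | {T} | {I} | {E} | {X}.
L and V lie in the same block of the stable partition, so they are equivalent — no string distinguishes them.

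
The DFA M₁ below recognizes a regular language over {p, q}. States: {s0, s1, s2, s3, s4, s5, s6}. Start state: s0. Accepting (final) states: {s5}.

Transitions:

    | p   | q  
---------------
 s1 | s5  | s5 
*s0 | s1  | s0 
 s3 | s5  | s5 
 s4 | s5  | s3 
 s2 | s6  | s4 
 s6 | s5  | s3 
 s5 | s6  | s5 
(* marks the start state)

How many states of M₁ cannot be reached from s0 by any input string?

2

No path from s0 leads to s2, s4; the other 5 states are all reachable.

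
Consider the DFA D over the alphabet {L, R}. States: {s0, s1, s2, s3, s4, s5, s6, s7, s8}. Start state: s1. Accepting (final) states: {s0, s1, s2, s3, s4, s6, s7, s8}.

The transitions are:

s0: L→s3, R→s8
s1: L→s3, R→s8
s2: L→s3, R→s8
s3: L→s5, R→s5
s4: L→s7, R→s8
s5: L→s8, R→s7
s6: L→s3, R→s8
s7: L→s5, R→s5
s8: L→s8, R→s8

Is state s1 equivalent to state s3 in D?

No

First remove the unreachable states {s0,s2,s4,s6}; 5 states remain.
Start with accepting vs non-accepting: {s1,s3,s7,s8} | {s5}.
Split {s1,s3,s7,s8} by δ(·,L) → {s1,s8} and {s3,s7}.
On input L, block {s1,s8} splits into {s1} and {s8}.
The partition is now stable with 4 blocks: {s1} | {s5} | {s3,s7} | {s8}.
s1 and s3 end up in different blocks, so they are distinguishable. For instance, the string 'L' is accepted from only s1.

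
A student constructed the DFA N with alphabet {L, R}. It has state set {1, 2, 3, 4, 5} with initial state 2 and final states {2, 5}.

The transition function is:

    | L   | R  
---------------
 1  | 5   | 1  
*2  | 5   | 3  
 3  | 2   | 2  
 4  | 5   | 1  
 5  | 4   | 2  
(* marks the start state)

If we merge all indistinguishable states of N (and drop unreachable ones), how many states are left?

All states are reachable from the start state.
Start with accepting vs non-accepting: {2,5} | {1,3,4}.
Refine {2,5} on symbol L: members go to different blocks, giving {2} and {5}.
Refine {1,3,4} on symbol L: members go to different blocks, giving {1,4} and {3}.
Stable partition: {2} | {1,4} | {5} | {3} — 4 equivalence classes.

4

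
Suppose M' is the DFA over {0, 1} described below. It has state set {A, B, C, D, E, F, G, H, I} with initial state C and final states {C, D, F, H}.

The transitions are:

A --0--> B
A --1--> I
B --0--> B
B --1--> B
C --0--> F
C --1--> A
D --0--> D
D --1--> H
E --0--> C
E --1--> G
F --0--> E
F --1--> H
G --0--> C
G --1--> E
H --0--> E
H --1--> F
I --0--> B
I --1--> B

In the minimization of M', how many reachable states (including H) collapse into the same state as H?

States {D} cannot be reached from the start state, so discard them.
Initial partition by acceptance: {C,F,H} | {A,B,E,G,I}.
Refine {C,F,H} on symbol 0: members go to different blocks, giving {F,H} and {C}.
On input 0, block {A,B,E,G,I} splits into {A,B,I} and {E,G}.
The partition is now stable with 4 blocks: {F,H} | {A,B,I} | {C} | {E,G}.
The equivalence class containing H is {F,H}, of size 2.

2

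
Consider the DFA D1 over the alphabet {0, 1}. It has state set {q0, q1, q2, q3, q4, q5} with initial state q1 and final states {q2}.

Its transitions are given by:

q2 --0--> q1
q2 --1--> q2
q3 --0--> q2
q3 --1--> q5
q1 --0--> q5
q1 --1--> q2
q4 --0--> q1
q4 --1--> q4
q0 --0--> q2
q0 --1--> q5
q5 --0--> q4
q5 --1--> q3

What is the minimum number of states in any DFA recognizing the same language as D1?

5

States {q0} cannot be reached from the start state, so discard them.
P0 = {q2} | {q1,q3,q4,q5}.
On input 0, block {q1,q3,q4,q5} splits into {q1,q4,q5} and {q3}.
On input 1, block {q1,q4,q5} splits into {q1} and {q4} and {q5}.
No further refinement is possible. Final partition (5 blocks): {q2} | {q1} | {q3} | {q4} | {q5}.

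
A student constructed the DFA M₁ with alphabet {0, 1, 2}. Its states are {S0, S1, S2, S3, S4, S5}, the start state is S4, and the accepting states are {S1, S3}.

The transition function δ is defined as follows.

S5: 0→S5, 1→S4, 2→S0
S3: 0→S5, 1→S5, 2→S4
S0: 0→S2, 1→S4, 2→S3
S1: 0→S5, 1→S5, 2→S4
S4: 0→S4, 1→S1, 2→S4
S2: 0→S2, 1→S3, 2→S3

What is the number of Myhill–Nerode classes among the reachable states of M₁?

Every state is reachable, so we keep all 6.
P0 = {S1,S3} | {S0,S2,S4,S5}.
Refine {S0,S2,S4,S5} on symbol 1: members go to different blocks, giving {S0,S5} and {S2,S4}.
On input 0, block {S0,S5} splits into {S0} and {S5}.
Refine {S2,S4} on symbol 2: members go to different blocks, giving {S2} and {S4}.
The partition is now stable with 5 blocks: {S1,S3} | {S0} | {S2} | {S5} | {S4}.

5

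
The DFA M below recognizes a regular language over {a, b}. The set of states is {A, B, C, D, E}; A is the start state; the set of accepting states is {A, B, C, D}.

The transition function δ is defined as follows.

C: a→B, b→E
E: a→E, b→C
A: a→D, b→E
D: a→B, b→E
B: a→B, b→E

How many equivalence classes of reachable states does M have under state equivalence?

2

Initial partition by acceptance: {A,B,C,D} | {E}.
The partition is now stable with 2 blocks: {A,B,C,D} | {E}.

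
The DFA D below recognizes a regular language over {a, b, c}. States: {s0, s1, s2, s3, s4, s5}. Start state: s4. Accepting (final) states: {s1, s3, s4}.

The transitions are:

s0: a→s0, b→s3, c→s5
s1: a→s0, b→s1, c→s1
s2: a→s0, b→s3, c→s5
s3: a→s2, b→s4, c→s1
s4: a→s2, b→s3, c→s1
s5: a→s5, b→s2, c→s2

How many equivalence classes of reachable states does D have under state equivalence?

Every state is reachable, so we keep all 6.
Start with accepting vs non-accepting: {s1,s3,s4} | {s0,s2,s5}.
Refine {s0,s2,s5} on symbol b: members go to different blocks, giving {s0,s2} and {s5}.
No further refinement is possible. Final partition (3 blocks): {s1,s3,s4} | {s0,s2} | {s5}.

3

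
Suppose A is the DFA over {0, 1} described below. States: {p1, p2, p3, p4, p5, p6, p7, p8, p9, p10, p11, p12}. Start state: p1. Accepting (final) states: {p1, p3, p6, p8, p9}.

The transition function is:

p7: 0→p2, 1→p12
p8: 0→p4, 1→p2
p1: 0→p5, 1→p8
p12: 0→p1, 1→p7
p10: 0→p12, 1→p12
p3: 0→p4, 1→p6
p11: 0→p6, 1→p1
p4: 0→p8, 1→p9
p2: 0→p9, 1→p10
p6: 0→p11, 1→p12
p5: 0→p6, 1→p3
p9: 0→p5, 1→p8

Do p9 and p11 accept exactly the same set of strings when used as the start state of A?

P0 = {p1,p3,p6,p8,p9} | {p2,p4,p5,p7,p10,p11,p12}.
Refine {p1,p3,p6,p8,p9} on symbol 1: members go to different blocks, giving {p1,p3,p9} and {p6,p8}.
Split {p2,p4,p5,p7,p10,p11,p12} by δ(·,0) → {p4,p5,p11} and {p2,p12} and {p7,p10}.
The partition is now stable with 5 blocks: {p1,p3,p9} | {p4,p5,p11} | {p6,p8} | {p2,p12} | {p7,p10}.
p9 and p11 end up in different blocks, so they are distinguishable. For instance, the string 'ε' is accepted from only p9.

No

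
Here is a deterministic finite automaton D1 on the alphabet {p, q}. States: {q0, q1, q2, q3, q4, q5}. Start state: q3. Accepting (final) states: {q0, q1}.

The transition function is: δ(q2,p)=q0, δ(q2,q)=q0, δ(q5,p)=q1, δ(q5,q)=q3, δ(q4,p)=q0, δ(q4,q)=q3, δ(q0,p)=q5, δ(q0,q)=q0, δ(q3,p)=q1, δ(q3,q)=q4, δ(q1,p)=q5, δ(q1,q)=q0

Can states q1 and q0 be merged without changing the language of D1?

First remove the unreachable states {q2}; 5 states remain.
Initial partition by acceptance: {q0,q1} | {q3,q4,q5}.
Stable partition: {q0,q1} | {q3,q4,q5} — 2 equivalence classes.
q1 and q0 lie in the same block of the stable partition, so they are equivalent — no string distinguishes them.

Yes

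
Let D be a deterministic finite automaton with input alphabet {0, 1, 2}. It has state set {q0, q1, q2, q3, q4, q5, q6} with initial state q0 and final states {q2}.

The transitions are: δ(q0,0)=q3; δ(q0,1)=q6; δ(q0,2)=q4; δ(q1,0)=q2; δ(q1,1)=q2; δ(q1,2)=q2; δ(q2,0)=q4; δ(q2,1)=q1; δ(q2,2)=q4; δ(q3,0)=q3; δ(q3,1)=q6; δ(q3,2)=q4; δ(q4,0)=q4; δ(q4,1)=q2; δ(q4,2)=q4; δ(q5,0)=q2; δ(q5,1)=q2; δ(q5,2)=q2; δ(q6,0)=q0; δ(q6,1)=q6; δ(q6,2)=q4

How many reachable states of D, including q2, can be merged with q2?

1

Reachable states from the start: {q0,q1,q2,q3,q4,q6}. Unreachable: {q5} — drop them.
Start with accepting vs non-accepting: {q2} | {q0,q1,q3,q4,q6}.
Refine {q0,q1,q3,q4,q6} on symbol 0: members go to different blocks, giving {q0,q3,q4,q6} and {q1}.
Split {q0,q3,q4,q6} by δ(·,1) → {q0,q3,q6} and {q4}.
Stable partition: {q2} | {q0,q3,q6} | {q1} | {q4} — 4 equivalence classes.
The equivalence class containing q2 is {q2}, of size 1.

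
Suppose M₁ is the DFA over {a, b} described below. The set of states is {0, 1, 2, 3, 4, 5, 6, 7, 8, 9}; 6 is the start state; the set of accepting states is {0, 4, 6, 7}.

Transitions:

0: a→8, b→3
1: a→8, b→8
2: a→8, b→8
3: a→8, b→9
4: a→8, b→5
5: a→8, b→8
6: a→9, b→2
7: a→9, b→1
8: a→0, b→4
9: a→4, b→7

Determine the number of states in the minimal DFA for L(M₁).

P0 = {0,4,6,7} | {1,2,3,5,8,9}.
On input a, block {1,2,3,5,8,9} splits into {1,2,3,5} and {8,9}.
Stable partition: {0,4,6,7} | {1,2,3,5} | {8,9} — 3 equivalence classes.

3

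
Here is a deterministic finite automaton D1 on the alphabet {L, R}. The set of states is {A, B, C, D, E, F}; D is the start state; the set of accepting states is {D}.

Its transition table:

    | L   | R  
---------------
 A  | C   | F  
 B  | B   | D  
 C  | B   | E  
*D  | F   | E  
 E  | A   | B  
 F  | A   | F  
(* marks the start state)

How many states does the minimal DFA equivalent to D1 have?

Every state is reachable, so we keep all 6.
Initial partition by acceptance: {D} | {A,B,C,E,F}.
Split {A,B,C,E,F} by δ(·,R) → {A,C,E,F} and {B}.
Refine {A,C,E,F} on symbol L: members go to different blocks, giving {A,E,F} and {C}.
On input L, block {A,E,F} splits into {E,F} and {A}.
Refine {E,F} on symbol R: members go to different blocks, giving {E} and {F}.
No further refinement is possible. Final partition (6 blocks): {D} | {E} | {B} | {C} | {A} | {F}.

6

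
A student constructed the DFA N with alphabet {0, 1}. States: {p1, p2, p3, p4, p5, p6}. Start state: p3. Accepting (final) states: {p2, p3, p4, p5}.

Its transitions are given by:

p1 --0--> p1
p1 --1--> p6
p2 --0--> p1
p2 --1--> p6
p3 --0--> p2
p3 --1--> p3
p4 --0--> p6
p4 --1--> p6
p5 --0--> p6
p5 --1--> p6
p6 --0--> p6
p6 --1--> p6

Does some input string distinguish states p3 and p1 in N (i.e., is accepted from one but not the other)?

First remove the unreachable states {p4,p5}; 4 states remain.
P0 = {p2,p3} | {p1,p6}.
Split {p2,p3} by δ(·,0) → {p2} and {p3}.
No further refinement is possible. Final partition (3 blocks): {p2} | {p1,p6} | {p3}.
p3 and p1 end up in different blocks, so they are distinguishable. For instance, the string 'ε' is accepted from only p3.

Yes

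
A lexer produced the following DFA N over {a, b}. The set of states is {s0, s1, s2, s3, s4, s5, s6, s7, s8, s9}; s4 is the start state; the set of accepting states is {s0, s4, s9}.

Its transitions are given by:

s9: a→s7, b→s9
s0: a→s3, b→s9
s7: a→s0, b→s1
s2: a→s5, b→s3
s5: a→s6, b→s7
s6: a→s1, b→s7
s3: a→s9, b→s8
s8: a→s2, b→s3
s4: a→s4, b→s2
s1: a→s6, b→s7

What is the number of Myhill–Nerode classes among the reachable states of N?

4

Initial partition by acceptance: {s0,s4,s9} | {s1,s2,s3,s5,s6,s7,s8}.
Split {s0,s4,s9} by δ(·,a) → {s0,s9} and {s4}.
On input a, block {s1,s2,s3,s5,s6,s7,s8} splits into {s1,s2,s5,s6,s8} and {s3,s7}.
The partition is now stable with 4 blocks: {s0,s9} | {s1,s2,s5,s6,s8} | {s4} | {s3,s7}.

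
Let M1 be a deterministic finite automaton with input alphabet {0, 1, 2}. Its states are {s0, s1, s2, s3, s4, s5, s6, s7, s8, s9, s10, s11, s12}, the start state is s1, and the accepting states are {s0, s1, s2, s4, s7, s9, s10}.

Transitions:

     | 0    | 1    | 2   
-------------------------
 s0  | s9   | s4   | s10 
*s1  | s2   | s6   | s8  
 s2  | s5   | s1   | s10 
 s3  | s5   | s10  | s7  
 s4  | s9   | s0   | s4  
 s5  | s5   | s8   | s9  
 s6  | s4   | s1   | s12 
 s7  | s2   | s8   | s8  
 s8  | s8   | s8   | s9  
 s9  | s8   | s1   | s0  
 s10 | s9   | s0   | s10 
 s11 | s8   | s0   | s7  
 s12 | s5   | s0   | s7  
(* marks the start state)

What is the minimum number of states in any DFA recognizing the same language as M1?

States {s3,s11} cannot be reached from the start state, so discard them.
P0 = {s0,s1,s2,s4,s7,s9,s10} | {s5,s6,s8,s12}.
Split {s0,s1,s2,s4,s7,s9,s10} by δ(·,0) → {s0,s1,s4,s7,s10} and {s2,s9}.
On input 1, block {s0,s1,s4,s7,s10} splits into {s0,s4,s10} and {s1,s7}.
On input 0, block {s5,s6,s8,s12} splits into {s5,s8,s12} and {s6}.
Refine {s5,s8,s12} on symbol 1: members go to different blocks, giving {s5,s8} and {s12}.
Refine {s1,s7} on symbol 1: members go to different blocks, giving {s1} and {s7}.
Stable partition: {s0,s4,s10} | {s5,s8} | {s2,s9} | {s1} | {s6} | {s12} | {s7} — 7 equivalence classes.

7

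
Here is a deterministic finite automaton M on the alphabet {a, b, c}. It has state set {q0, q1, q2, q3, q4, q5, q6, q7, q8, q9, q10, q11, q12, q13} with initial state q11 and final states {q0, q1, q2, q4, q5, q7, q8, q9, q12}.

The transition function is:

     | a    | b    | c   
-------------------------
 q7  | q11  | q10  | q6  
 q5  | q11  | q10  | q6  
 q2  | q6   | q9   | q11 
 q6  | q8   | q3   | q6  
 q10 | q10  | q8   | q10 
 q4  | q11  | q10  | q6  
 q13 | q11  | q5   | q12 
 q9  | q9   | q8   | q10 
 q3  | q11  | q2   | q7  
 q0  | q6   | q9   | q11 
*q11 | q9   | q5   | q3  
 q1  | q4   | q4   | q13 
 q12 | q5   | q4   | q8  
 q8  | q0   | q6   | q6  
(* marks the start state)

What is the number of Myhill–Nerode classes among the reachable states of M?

First remove the unreachable states {q1,q4,q12,q13}; 10 states remain.
Start with accepting vs non-accepting: {q0,q2,q5,q7,q8,q9} | {q3,q6,q10,q11}.
Refine {q0,q2,q5,q7,q8,q9} on symbol a: members go to different blocks, giving {q0,q2,q5,q7} and {q8,q9}.
Refine {q0,q2,q5,q7} on symbol b: members go to different blocks, giving {q0,q2} and {q5,q7}.
Refine {q3,q6,q10,q11} on symbol a: members go to different blocks, giving {q3,q10} and {q6,q11}.
Refine {q3,q10} on symbol a: members go to different blocks, giving {q3} and {q10}.
On input a, block {q8,q9} splits into {q8} and {q9}.
Split {q6,q11} by δ(·,a) → {q6} and {q11}.
The partition is now stable with 8 blocks: {q0,q2} | {q3} | {q8} | {q5,q7} | {q6} | {q10} | {q9} | {q11}.

8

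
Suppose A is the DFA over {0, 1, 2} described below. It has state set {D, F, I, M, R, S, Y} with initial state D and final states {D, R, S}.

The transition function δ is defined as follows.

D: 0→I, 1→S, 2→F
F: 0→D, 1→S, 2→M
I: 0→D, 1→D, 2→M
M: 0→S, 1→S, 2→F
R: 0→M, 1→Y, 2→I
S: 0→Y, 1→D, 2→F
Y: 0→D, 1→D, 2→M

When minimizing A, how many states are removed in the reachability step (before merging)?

1

BFS from D reaches {D, F, I, M, S, Y}; the 1 state(s) R are never visited.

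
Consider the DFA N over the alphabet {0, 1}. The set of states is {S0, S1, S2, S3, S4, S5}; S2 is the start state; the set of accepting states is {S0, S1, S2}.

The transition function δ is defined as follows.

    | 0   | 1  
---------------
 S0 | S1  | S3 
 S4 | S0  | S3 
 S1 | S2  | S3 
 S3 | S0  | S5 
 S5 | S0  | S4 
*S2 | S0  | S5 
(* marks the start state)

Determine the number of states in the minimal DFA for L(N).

2

Initial partition by acceptance: {S0,S1,S2} | {S3,S4,S5}.
Stable partition: {S0,S1,S2} | {S3,S4,S5} — 2 equivalence classes.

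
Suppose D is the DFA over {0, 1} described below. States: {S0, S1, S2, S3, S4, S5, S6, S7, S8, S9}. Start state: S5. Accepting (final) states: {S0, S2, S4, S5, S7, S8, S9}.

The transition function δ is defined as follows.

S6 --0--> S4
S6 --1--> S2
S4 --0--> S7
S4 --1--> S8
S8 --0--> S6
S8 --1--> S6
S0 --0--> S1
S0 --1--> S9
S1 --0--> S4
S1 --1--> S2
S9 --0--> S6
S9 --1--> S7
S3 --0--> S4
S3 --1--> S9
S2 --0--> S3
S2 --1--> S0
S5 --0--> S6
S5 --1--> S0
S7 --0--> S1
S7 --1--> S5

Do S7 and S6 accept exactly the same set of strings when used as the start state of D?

No

All states are reachable from the start state.
P0 = {S0,S2,S4,S5,S7,S8,S9} | {S1,S3,S6}.
Split {S0,S2,S4,S5,S7,S8,S9} by δ(·,0) → {S0,S2,S5,S7,S8,S9} and {S4}.
Refine {S0,S2,S5,S7,S8,S9} on symbol 1: members go to different blocks, giving {S0,S2,S5,S7,S9} and {S8}.
The partition is now stable with 4 blocks: {S0,S2,S5,S7,S9} | {S1,S3,S6} | {S4} | {S8}.
S7 and S6 end up in different blocks, so they are distinguishable. For instance, the string 'ε' is accepted from only S7.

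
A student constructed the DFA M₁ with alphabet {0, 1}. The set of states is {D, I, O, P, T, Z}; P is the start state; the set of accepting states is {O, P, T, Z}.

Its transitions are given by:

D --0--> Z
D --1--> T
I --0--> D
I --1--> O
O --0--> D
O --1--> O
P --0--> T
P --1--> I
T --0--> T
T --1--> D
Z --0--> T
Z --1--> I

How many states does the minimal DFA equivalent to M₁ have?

Start with accepting vs non-accepting: {O,P,T,Z} | {D,I}.
On input 0, block {O,P,T,Z} splits into {P,T,Z} and {O}.
Split {D,I} by δ(·,0) → {I} and {D}.
On input 1, block {P,T,Z} splits into {P,Z} and {T}.
The partition is now stable with 5 blocks: {P,Z} | {I} | {O} | {D} | {T}.

5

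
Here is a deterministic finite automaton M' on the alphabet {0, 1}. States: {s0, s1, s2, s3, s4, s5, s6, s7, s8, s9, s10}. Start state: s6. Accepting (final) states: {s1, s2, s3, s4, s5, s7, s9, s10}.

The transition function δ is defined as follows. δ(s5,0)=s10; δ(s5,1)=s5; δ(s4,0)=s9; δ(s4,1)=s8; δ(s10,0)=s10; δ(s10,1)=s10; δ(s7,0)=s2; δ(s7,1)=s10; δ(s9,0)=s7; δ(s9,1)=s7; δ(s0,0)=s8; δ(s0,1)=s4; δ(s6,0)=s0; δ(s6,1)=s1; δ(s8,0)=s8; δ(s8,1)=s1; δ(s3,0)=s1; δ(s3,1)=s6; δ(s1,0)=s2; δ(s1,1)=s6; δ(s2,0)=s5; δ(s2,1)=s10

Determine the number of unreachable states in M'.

1

No path from s6 leads to s3; the other 10 states are all reachable.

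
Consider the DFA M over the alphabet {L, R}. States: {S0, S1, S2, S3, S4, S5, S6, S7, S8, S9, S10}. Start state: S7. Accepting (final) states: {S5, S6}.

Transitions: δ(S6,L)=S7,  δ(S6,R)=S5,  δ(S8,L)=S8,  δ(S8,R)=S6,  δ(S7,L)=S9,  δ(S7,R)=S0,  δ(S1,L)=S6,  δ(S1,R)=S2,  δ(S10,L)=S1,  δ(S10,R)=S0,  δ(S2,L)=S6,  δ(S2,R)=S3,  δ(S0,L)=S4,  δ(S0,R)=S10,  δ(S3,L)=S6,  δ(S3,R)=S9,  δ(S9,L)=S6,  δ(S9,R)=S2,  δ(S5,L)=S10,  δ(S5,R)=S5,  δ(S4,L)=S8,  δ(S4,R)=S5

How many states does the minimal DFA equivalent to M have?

5

P0 = {S5,S6} | {S0,S1,S2,S3,S4,S7,S8,S9,S10}.
Split {S0,S1,S2,S3,S4,S7,S8,S9,S10} by δ(·,L) → {S0,S4,S7,S8,S10} and {S1,S2,S3,S9}.
Refine {S0,S4,S7,S8,S10} on symbol L: members go to different blocks, giving {S0,S4,S8} and {S7,S10}.
Refine {S0,S4,S8} on symbol R: members go to different blocks, giving {S4,S8} and {S0}.
Stable partition: {S5,S6} | {S4,S8} | {S1,S2,S3,S9} | {S7,S10} | {S0} — 5 equivalence classes.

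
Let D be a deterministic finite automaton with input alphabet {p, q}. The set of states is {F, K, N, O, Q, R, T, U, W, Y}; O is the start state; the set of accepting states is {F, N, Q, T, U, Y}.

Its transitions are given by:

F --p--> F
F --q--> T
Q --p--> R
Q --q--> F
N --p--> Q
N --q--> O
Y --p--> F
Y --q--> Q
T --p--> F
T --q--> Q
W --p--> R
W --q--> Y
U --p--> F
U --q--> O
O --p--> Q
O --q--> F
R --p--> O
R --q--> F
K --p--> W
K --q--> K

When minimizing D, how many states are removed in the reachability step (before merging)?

BFS from O reaches {F, O, Q, R, T}; the 5 state(s) K, N, U, W, Y are never visited.

5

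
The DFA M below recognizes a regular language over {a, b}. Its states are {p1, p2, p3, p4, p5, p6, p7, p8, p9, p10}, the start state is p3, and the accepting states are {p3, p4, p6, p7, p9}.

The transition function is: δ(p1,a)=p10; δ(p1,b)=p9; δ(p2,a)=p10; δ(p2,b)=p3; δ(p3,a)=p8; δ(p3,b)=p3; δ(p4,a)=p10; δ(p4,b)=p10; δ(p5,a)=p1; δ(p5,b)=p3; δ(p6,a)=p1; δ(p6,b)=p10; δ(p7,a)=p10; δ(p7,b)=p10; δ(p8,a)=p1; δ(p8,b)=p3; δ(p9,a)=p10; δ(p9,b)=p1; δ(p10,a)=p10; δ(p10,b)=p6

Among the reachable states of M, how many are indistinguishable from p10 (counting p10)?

2

States {p2,p4,p5,p7} cannot be reached from the start state, so discard them.
Start with accepting vs non-accepting: {p3,p6,p9} | {p1,p8,p10}.
Refine {p3,p6,p9} on symbol b: members go to different blocks, giving {p6,p9} and {p3}.
Split {p1,p8,p10} by δ(·,b) → {p1,p10} and {p8}.
Stable partition: {p6,p9} | {p1,p10} | {p3} | {p8} — 4 equivalence classes.
State p10 belongs to the block {p1,p10}, which has 2 states.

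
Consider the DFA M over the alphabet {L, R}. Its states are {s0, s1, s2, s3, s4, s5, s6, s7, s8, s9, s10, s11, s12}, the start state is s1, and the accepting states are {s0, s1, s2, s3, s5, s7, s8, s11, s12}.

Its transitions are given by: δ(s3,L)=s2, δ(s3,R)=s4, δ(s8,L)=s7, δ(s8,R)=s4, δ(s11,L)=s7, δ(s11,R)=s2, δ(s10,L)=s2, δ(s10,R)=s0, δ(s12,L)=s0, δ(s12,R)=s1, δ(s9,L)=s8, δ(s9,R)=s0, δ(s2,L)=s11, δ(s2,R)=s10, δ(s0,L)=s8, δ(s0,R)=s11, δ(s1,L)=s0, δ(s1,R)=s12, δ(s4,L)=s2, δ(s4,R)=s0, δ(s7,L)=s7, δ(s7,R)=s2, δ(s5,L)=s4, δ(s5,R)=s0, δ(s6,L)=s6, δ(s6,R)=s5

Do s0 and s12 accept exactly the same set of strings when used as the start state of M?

No

First remove the unreachable states {s3,s5,s6,s9}; 9 states remain.
P0 = {s0,s1,s2,s7,s8,s11,s12} | {s4,s10}.
Refine {s0,s1,s2,s7,s8,s11,s12} on symbol R: members go to different blocks, giving {s0,s1,s7,s11,s12} and {s2,s8}.
On input L, block {s0,s1,s7,s11,s12} splits into {s1,s7,s11,s12} and {s0}.
On input L, block {s1,s7,s11,s12} splits into {s1,s12} and {s7,s11}.
No further refinement is possible. Final partition (5 blocks): {s1,s12} | {s4,s10} | {s2,s8} | {s0} | {s7,s11}.
s0 and s12 end up in different blocks, so they are distinguishable. For instance, the string 'LR' is accepted from only s12.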